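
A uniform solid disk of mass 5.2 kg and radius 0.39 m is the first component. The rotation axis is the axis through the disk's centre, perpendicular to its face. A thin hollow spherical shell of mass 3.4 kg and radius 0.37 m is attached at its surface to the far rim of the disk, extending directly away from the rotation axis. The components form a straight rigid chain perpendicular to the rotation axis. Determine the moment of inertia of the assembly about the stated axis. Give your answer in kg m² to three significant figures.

Solid disk: I_cm = (1/2)MR² = (1/2)(5.2)(0.39)² = 0.39546 kg m²; axis through the centre, so I = 0.39546 kg m².
Spherical shell: I_cm = (2/3)MR² = (2/3)(3.4)(0.37)² = 0.31031 kg m²; centre at d = 0.39 + 0.37 = 0.76 m, so I = I_cm + Md² gives I = 0.31031 + (3.4)(0.76)² = 2.2741 kg m².
Total I = 0.39546 + 2.2741 = 2.6696 kg m².

2.67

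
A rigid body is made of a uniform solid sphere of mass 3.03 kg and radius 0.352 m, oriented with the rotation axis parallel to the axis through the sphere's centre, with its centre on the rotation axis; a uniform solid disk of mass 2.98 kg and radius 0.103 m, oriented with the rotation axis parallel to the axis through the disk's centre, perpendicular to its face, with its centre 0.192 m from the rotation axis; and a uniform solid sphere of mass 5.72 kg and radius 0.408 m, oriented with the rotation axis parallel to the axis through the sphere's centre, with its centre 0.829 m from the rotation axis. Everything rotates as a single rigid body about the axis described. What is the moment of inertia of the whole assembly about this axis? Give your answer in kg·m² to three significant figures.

Solid sphere: I_cm = (2/5)MR² = (2/5)(3.03)(0.352)² = 0.15017 kg·m²; axis through the centre, so I = 0.15017 kg·m².
Solid disk: I_cm = (1/2)MR² = (1/2)(2.98)(0.103)² = 0.015807 kg·m²; centre at d = 0.192 m, so I = I_cm + Md² gives I = 0.015807 + (2.98)(0.192)² = 0.12566 kg·m².
Solid sphere: I_cm = (2/5)MR² = (2/5)(5.72)(0.408)² = 0.38087 kg·m²; centre at d = 0.829 m, so I = I_cm + Md² gives I = 0.38087 + (5.72)(0.829)² = 4.3119 kg·m².
Total I = 0.15017 + 0.12566 + 4.3119 = 4.5877 kg·m².

4.59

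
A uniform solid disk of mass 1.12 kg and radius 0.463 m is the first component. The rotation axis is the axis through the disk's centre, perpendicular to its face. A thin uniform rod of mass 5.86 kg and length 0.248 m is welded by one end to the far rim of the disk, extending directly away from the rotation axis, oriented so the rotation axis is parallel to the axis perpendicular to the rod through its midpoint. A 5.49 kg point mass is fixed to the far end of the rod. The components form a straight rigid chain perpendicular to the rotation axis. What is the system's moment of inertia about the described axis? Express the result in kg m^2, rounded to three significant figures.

Solid disk: I_cm = (1/2)MR² = (1/2)(1.12)(0.463)² = 0.12005 kg m^2; axis through the centre, so I = 0.12005 kg m^2.
Thin rod: I_cm = (1/12)ML² = (1/12)(5.86)(0.248)² = 0.030034 kg m^2; centre at d = 0.463 + 0.124 = 0.587 m, so the parallel axis theorem gives I = 0.030034 + (5.86)(0.587)² = 2.0492 kg m^2.
Point mass: I_cm = 0; centre at d = 0.463 + 0.124 + 0.124 = 0.711 m, so the parallel axis theorem gives I = 0 + (5.49)(0.711)² = 2.7753 kg m^2.
Total I = 0.12005 + 2.0492 + 2.7753 = 4.9446 kg m^2.

4.94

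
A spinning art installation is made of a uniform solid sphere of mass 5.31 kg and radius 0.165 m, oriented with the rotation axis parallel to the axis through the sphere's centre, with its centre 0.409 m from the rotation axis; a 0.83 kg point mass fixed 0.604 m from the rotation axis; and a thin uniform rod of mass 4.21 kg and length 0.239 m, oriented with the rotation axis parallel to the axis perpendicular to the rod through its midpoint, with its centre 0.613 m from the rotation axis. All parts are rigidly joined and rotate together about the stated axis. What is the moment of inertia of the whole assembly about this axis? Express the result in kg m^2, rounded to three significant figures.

2.85

Solid sphere: I_cm = (2/5)MR² = (2/5)(5.31)(0.165)² = 0.057826 kg m^2; centre at d = 0.409 m, so the parallel axis theorem gives I = 0.057826 + (5.31)(0.409)² = 0.94609 kg m^2.
Point mass: I_cm = 0; centre at d = 0.604 m, so the parallel axis theorem gives I = 0 + (0.83)(0.604)² = 0.3028 kg m^2.
Thin rod: I_cm = (1/12)ML² = (1/12)(4.21)(0.239)² = 0.02004 kg m^2; centre at d = 0.613 m, so the parallel axis theorem gives I = 0.02004 + (4.21)(0.613)² = 1.602 kg m^2.
Total I = 0.94609 + 0.3028 + 1.602 = 2.8509 kg m^2.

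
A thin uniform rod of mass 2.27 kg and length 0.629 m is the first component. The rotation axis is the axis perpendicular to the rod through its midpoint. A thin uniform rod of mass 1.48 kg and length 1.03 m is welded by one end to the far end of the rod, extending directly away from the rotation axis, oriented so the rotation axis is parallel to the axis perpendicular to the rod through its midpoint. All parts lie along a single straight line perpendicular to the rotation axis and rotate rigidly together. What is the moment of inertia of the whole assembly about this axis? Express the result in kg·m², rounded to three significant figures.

Thin rod: I_cm = (1/12)ML² = (1/12)(2.27)(0.629)² = 0.074842 kg·m²; axis through the centre, so I = 0.074842 kg·m².
Thin rod: I_cm = (1/12)ML² = (1/12)(1.48)(1.03)² = 0.13084 kg·m²; centre at d = 0.3145 + 0.515 = 0.8295 m, so I = I_cm + Md² gives I = 0.13084 + (1.48)(0.8295)² = 1.1492 kg·m².
Total I = 0.074842 + 1.1492 = 1.224 kg·m².

1.22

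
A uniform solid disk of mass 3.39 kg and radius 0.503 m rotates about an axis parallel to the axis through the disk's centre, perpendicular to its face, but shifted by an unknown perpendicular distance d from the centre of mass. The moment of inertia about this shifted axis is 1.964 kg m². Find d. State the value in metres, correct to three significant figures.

About the centre-of-mass axis, I_cm = (1/2)MR² = (1/2)(3.39)(0.503)² = 0.42885 kg m².
Parallel axis theorem: I = I_cm + Md², so Md² = 1.964 − 0.42885 = 1.5351 kg m².
d = √(1.5351 / 3.39) = 0.67294 m.

0.673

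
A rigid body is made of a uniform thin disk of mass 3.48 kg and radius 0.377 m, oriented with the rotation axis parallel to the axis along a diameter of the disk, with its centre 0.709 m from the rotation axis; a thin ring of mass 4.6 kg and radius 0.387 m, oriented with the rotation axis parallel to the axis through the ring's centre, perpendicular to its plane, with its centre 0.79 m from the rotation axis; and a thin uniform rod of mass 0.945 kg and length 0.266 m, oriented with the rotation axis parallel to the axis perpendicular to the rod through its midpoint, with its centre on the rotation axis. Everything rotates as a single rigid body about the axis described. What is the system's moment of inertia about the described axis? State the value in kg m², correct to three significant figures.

Thin disk: I_cm = (1/4)MR² = (1/4)(3.48)(0.377)² = 0.12365 kg m²; centre at d = 0.709 m, so the parallel axis theorem gives I = 0.12365 + (3.48)(0.709)² = 1.873 kg m².
Thin ring: I_cm = MR² = (4.6)(0.387)² = 0.68894 kg m²; centre at d = 0.79 m, so the parallel axis theorem gives I = 0.68894 + (4.6)(0.79)² = 3.5598 kg m².
Thin rod: I_cm = (1/12)ML² = (1/12)(0.945)(0.266)² = 0.005572 kg m²; axis through the centre, so I = 0.005572 kg m².
Total I = 1.873 + 3.5598 + 0.005572 = 5.4384 kg m².

5.44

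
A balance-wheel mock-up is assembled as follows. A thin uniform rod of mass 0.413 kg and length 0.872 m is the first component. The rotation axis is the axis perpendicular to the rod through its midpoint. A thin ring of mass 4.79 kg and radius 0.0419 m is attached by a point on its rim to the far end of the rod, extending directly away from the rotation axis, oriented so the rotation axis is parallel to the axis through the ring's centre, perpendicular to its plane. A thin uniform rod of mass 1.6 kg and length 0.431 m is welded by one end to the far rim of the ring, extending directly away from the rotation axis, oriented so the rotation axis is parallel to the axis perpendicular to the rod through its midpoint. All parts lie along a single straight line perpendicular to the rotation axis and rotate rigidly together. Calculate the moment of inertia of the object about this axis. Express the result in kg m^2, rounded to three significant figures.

Thin rod: I_cm = (1/12)ML² = (1/12)(0.413)(0.872)² = 0.02617 kg m^2; axis through the centre, so I = 0.02617 kg m^2.
Thin ring: I_cm = MR² = (4.79)(0.0419)² = 0.0084094 kg m^2; centre at d = 0.436 + 0.0419 = 0.4779 m, so I = I_cm + Md² gives I = 0.0084094 + (4.79)(0.4779)² = 1.1024 kg m^2.
Thin rod: I_cm = (1/12)ML² = (1/12)(1.6)(0.431)² = 0.024768 kg m^2; centre at d = 0.436 + 0.0419 + 0.0419 + 0.2155 = 0.7353 m, so I = I_cm + Md² gives I = 0.024768 + (1.6)(0.7353)² = 0.88983 kg m^2.
Total I = 0.02617 + 1.1024 + 0.88983 = 2.0184 kg m^2.

2.02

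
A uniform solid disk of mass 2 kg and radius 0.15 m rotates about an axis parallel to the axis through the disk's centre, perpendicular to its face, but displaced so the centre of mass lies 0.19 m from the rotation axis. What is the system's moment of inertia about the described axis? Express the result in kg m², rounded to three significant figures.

0.0947

I_cm = (1/2)MR² = (1/2)(2)(0.15)² = 0.0225 kg m²; centre at d = 0.19 m, so the parallel axis theorem gives I = 0.0225 + (2)(0.19)² = 0.0947 kg m².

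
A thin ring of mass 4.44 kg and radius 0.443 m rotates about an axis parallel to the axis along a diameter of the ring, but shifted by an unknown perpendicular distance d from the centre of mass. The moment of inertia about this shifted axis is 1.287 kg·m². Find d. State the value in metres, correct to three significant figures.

About the centre-of-mass axis, I_cm = (1/2)MR² = (1/2)(4.44)(0.443)² = 0.43567 kg·m².
Parallel axis theorem: I = I_cm + Md², so Md² = 1.287 − 0.43567 = 0.85133 kg·m².
d = √(0.85133 / 4.44) = 0.43788 m.

0.438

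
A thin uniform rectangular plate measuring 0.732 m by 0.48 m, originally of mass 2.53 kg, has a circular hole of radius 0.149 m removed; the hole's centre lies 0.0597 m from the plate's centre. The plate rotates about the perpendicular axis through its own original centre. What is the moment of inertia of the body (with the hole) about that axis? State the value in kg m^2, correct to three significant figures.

Unpierced body about its centre: I₀ = (1/12)M(a²+b²) = (1/12)(2.53)[(0.732)² + (0.48)²] = 0.16155 kg m^2.
The removed disk has mass m = M·πr²/(ab) = (2.53)·π(0.149)²/(0.732·0.48) = 0.50222 kg (same uniform areal density).
Its moment of inertia about the rotation axis (parallel-axis theorem): I_hole = (1/2)mr² + md² = (1/2)(0.50222)(0.149)² + (0.50222)(0.0597)² = 0.0073648 kg m^2.
Treating the hole as negative mass, I = I₀ − I_hole = 0.16155 − 0.0073648 = 0.15418 kg m^2.

0.154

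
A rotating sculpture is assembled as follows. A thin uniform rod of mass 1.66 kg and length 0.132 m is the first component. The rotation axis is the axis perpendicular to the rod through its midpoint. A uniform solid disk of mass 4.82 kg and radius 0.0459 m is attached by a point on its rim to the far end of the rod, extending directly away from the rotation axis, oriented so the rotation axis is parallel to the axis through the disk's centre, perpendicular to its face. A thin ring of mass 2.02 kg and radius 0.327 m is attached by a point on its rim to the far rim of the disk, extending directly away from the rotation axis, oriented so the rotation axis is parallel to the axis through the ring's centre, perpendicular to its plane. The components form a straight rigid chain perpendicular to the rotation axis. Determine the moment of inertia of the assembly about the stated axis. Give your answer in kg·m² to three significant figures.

0.759

Thin rod: I_cm = (1/12)ML² = (1/12)(1.66)(0.132)² = 0.0024103 kg·m²; axis through the centre, so I = 0.0024103 kg·m².
Solid disk: I_cm = (1/2)MR² = (1/2)(4.82)(0.0459)² = 0.0050774 kg·m²; centre at d = 0.066 + 0.0459 = 0.1119 m, so the parallel axis theorem gives I = 0.0050774 + (4.82)(0.1119)² = 0.065432 kg·m².
Thin ring: I_cm = MR² = (2.02)(0.327)² = 0.216 kg·m²; centre at d = 0.066 + 0.0459 + 0.0459 + 0.327 = 0.4848 m, so the parallel axis theorem gives I = 0.216 + (2.02)(0.4848)² = 0.69076 kg·m².
Total I = 0.0024103 + 0.065432 + 0.69076 = 0.7586 kg·m².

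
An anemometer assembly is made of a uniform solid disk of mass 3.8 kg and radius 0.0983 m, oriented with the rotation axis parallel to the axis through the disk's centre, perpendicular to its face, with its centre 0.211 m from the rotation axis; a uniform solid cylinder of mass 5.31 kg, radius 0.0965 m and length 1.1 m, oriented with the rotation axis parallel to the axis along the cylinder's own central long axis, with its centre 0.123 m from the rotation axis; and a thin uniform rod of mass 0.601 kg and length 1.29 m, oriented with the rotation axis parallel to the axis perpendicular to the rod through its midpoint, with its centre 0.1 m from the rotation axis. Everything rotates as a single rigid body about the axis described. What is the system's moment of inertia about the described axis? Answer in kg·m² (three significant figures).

0.382

Solid disk: I_cm = (1/2)MR² = (1/2)(3.8)(0.0983)² = 0.018359 kg·m²; centre at d = 0.211 m, so the parallel axis theorem gives I = 0.018359 + (3.8)(0.211)² = 0.18754 kg·m².
Solid cylinder: I_cm = (1/2)MR² = (1/2)(5.31)(0.0965)² = 0.024724 kg·m²; centre at d = 0.123 m, so the parallel axis theorem gives I = 0.024724 + (5.31)(0.123)² = 0.10506 kg·m².
Thin rod: I_cm = (1/12)ML² = (1/12)(0.601)(1.29)² = 0.083344 kg·m²; centre at d = 0.1 m, so the parallel axis theorem gives I = 0.083344 + (0.601)(0.1)² = 0.089354 kg·m².
Total I = 0.18754 + 0.10506 + 0.089354 = 0.38195 kg·m².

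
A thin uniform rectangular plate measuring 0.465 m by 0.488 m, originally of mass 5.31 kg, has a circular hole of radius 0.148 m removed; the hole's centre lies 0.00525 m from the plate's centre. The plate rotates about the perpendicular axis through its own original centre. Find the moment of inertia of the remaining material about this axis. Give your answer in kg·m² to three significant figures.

0.183

Unpierced body about its centre: I₀ = (1/12)M(a²+b²) = (1/12)(5.31)[(0.465)² + (0.488)²] = 0.20106 kg·m².
The removed disk has mass m = M·πr²/(ab) = (5.31)·π(0.148)²/(0.465·0.488) = 1.6103 kg (same uniform areal density).
Its moment of inertia about the rotation axis (parallel-axis theorem): I_hole = (1/2)mr² + md² = (1/2)(1.6103)(0.148)² + (1.6103)(0.00525)² = 0.01768 kg·m².
Treating the hole as negative mass, I = I₀ − I_hole = 0.20106 − 0.01768 = 0.18338 kg·m².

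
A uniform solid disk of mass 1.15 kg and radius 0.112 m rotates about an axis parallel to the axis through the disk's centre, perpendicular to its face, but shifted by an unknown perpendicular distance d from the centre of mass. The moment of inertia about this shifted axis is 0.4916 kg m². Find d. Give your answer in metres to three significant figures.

About the centre-of-mass axis, I_cm = (1/2)MR² = (1/2)(1.15)(0.112)² = 0.0072128 kg m².
Parallel axis theorem: I = I_cm + Md², so Md² = 0.4916 − 0.0072128 = 0.48439 kg m².
d = √(0.48439 / 1.15) = 0.649 m.

0.649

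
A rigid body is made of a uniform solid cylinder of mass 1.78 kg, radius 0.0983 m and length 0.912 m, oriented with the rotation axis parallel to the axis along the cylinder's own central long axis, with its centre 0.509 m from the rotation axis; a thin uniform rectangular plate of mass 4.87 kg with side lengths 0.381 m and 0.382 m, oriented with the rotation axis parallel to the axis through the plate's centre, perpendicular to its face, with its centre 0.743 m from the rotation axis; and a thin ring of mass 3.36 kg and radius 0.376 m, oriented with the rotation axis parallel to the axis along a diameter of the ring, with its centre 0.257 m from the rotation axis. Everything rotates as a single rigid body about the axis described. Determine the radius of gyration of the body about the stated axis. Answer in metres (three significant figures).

0.611

Solid cylinder: I_cm = (1/2)MR² = (1/2)(1.78)(0.0983)² = 0.0086 kg m²; centre at d = 0.509 m, so I = I_cm + Md² gives I = 0.0086 + (1.78)(0.509)² = 0.46976 kg m².
Rectangular plate: I_cm = (1/12)M(a²+b²) = (1/12)(4.87)[(0.381)² + (0.382)²] = 0.11813 kg m²; centre at d = 0.743 m, so I = I_cm + Md² gives I = 0.11813 + (4.87)(0.743)² = 2.8066 kg m².
Thin ring: I_cm = (1/2)MR² = (1/2)(3.36)(0.376)² = 0.23751 kg m²; centre at d = 0.257 m, so I = I_cm + Md² gives I = 0.23751 + (3.36)(0.257)² = 0.45944 kg m².
Total I = 3.7358 kg m²; total mass M = 10.01 kg.
k = √(I/M) = √(3.7358/10.01) = 0.61091 m.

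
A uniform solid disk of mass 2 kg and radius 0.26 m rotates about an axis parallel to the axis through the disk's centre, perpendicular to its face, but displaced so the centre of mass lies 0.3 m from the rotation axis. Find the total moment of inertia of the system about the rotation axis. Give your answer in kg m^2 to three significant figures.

I_cm = (1/2)MR² = (1/2)(2)(0.26)² = 0.0676 kg m^2; centre at d = 0.3 m, so I = I_cm + Md² gives I = 0.0676 + (2)(0.3)² = 0.2476 kg m^2.

0.248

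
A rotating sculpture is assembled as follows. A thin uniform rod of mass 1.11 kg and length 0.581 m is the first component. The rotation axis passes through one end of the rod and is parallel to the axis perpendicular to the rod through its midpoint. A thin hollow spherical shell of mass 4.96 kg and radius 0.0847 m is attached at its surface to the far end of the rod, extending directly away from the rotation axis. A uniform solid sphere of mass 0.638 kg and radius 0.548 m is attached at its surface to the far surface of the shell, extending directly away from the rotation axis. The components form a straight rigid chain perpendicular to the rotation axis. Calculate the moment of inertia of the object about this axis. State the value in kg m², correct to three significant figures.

Thin rod: I_cm = (1/12)ML² = (1/12)(1.11)(0.581)² = 0.031224 kg m²; centre at d = 0.2905 m, so I = I_cm + Md² gives I = 0.031224 + (1.11)(0.2905)² = 0.1249 kg m².
Spherical shell: I_cm = (2/3)MR² = (2/3)(4.96)(0.0847)² = 0.023722 kg m²; centre at d = 0.2905 + 0.2905 + 0.0847 = 0.6657 m, so I = I_cm + Md² gives I = 0.023722 + (4.96)(0.6657)² = 2.2218 kg m².
Solid sphere: I_cm = (2/5)MR² = (2/5)(0.638)(0.548)² = 0.076638 kg m²; centre at d = 0.2905 + 0.2905 + 0.0847 + 0.0847 + 0.548 = 1.2984 m, so I = I_cm + Md² gives I = 0.076638 + (0.638)(1.2984)² = 1.1522 kg m².
Total I = 0.1249 + 2.2218 + 1.1522 = 3.4989 kg m².

3.50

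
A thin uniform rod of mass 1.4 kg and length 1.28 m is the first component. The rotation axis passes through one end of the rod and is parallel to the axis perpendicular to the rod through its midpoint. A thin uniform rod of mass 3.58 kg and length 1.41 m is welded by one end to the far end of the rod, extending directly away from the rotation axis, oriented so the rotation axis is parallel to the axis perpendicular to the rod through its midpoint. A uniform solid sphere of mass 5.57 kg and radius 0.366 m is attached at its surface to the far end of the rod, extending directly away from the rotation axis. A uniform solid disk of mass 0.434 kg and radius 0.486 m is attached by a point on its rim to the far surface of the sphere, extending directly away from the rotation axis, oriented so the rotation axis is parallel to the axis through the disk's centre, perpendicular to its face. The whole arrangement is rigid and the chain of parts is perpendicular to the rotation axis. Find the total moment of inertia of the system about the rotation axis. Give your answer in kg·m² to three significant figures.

Thin rod: I_cm = (1/12)ML² = (1/12)(1.4)(1.28)² = 0.19115 kg·m²; centre at d = 0.64 m, so the parallel axis theorem gives I = 0.19115 + (1.4)(0.64)² = 0.76459 kg·m².
Thin rod: I_cm = (1/12)ML² = (1/12)(3.58)(1.41)² = 0.59312 kg·m²; centre at d = 0.64 + 0.64 + 0.705 = 1.985 m, so the parallel axis theorem gives I = 0.59312 + (3.58)(1.985)² = 14.699 kg·m².
Solid sphere: I_cm = (2/5)MR² = (2/5)(5.57)(0.366)² = 0.29845 kg·m²; centre at d = 0.64 + 0.64 + 0.705 + 0.705 + 0.366 = 3.056 m, so the parallel axis theorem gives I = 0.29845 + (5.57)(3.056)² = 52.317 kg·m².
Solid disk: I_cm = (1/2)MR² = (1/2)(0.434)(0.486)² = 0.051255 kg·m²; centre at d = 0.64 + 0.64 + 0.705 + 0.705 + 0.366 + 0.366 + 0.486 = 3.908 m, so the parallel axis theorem gives I = 0.051255 + (0.434)(3.908)² = 6.6795 kg·m².
Total I = 0.76459 + 14.699 + 52.317 + 6.6795 = 74.461 kg·m².

74.5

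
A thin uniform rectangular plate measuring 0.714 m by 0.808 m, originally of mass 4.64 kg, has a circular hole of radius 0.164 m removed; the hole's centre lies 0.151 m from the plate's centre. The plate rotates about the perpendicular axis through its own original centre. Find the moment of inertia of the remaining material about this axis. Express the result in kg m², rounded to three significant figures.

0.425

Unpierced body about its centre: I₀ = (1/12)M(a²+b²) = (1/12)(4.64)[(0.714)² + (0.808)²] = 0.44956 kg m².
The removed disk has mass m = M·πr²/(ab) = (4.64)·π(0.164)²/(0.714·0.808) = 0.67959 kg (same uniform areal density).
Its moment of inertia about the rotation axis (parallel-axis theorem): I_hole = (1/2)mr² + md² = (1/2)(0.67959)(0.164)² + (0.67959)(0.151)² = 0.024634 kg m².
Treating the hole as negative mass, I = I₀ − I_hole = 0.44956 − 0.024634 = 0.42493 kg m².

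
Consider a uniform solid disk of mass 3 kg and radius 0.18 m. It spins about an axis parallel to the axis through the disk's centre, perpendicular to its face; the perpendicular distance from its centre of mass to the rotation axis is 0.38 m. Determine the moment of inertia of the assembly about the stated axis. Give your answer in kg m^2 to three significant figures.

I_cm = (1/2)MR² = (1/2)(3)(0.18)² = 0.0486 kg m^2; centre at d = 0.38 m, so the parallel axis theorem gives I = 0.0486 + (3)(0.38)² = 0.4818 kg m^2.

0.482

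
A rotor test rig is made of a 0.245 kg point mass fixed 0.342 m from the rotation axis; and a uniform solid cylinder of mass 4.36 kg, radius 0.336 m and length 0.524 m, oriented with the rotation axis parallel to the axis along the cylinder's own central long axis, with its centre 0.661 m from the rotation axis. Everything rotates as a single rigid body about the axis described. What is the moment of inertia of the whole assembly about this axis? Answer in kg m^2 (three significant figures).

Point mass: I_cm = 0; centre at d = 0.342 m, so I = I_cm + Md² gives I = 0 + (0.245)(0.342)² = 0.028656 kg m^2.
Solid cylinder: I_cm = (1/2)MR² = (1/2)(4.36)(0.336)² = 0.24611 kg m^2; centre at d = 0.661 m, so I = I_cm + Md² gives I = 0.24611 + (4.36)(0.661)² = 2.1511 kg m^2.
Total I = 0.028656 + 2.1511 = 2.1797 kg m^2.

2.18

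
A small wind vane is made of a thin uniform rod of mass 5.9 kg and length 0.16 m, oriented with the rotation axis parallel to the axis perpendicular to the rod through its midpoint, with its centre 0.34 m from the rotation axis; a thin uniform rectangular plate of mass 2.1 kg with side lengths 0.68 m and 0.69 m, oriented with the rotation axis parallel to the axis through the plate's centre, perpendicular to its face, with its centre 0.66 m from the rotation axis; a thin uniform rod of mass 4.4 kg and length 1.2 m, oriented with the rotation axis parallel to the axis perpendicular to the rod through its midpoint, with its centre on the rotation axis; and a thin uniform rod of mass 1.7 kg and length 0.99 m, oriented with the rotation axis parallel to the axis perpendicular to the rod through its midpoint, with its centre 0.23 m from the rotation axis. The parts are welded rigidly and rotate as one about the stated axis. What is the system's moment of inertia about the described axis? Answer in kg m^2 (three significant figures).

2.53

Thin rod: I_cm = (1/12)ML² = (1/12)(5.9)(0.16)² = 0.012587 kg m^2; centre at d = 0.34 m, so the parallel axis theorem gives I = 0.012587 + (5.9)(0.34)² = 0.69463 kg m^2.
Rectangular plate: I_cm = (1/12)M(a²+b²) = (1/12)(2.1)[(0.68)² + (0.69)²] = 0.16424 kg m^2; centre at d = 0.66 m, so the parallel axis theorem gives I = 0.16424 + (2.1)(0.66)² = 1.079 kg m^2.
Thin rod: I_cm = (1/12)ML² = (1/12)(4.4)(1.2)² = 0.528 kg m^2; axis through the centre, so I = 0.528 kg m^2.
Thin rod: I_cm = (1/12)ML² = (1/12)(1.7)(0.99)² = 0.13885 kg m^2; centre at d = 0.23 m, so the parallel axis theorem gives I = 0.13885 + (1.7)(0.23)² = 0.22878 kg m^2.
Total I = 0.69463 + 1.079 + 0.528 + 0.22878 = 2.5304 kg m^2.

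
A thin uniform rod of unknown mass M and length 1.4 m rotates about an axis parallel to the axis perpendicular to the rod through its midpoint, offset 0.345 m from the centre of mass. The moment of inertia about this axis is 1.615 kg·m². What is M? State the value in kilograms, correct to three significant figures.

I = I_cm + Md² = (1/12)ML² + Md² = M·[0.0833333·(1.4)² + (0.345)²] = M·0.28236.
So M = 1.615 / 0.28236 = 5.7197 kg.

5.72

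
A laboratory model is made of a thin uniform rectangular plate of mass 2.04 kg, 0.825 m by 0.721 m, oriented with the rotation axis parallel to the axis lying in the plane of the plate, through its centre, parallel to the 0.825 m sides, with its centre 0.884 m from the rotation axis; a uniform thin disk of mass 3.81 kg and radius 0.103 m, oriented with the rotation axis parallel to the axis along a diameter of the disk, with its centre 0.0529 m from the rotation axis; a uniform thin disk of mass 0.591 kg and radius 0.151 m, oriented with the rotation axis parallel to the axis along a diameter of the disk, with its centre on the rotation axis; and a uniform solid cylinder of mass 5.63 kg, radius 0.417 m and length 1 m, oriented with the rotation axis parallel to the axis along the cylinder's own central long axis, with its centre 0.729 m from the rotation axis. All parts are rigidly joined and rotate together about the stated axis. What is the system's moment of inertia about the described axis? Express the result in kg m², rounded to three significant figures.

Rectangular plate: I_cm = (1/12)Mb² = (1/12)(2.04)(0.721)² = 0.088373 kg m²; centre at d = 0.884 m, so the parallel axis theorem gives I = 0.088373 + (2.04)(0.884)² = 1.6825 kg m².
Thin disk: I_cm = (1/4)MR² = (1/4)(3.81)(0.103)² = 0.010105 kg m²; centre at d = 0.0529 m, so the parallel axis theorem gives I = 0.010105 + (3.81)(0.0529)² = 0.020767 kg m².
Thin disk: I_cm = (1/4)MR² = (1/4)(0.591)(0.151)² = 0.0033688 kg m²; axis through the centre, so I = 0.0033688 kg m².
Solid cylinder: I_cm = (1/2)MR² = (1/2)(5.63)(0.417)² = 0.4895 kg m²; centre at d = 0.729 m, so the parallel axis theorem gives I = 0.4895 + (5.63)(0.729)² = 3.4815 kg m².
Total I = 1.6825 + 0.020767 + 0.0033688 + 3.4815 = 5.1882 kg m².

5.19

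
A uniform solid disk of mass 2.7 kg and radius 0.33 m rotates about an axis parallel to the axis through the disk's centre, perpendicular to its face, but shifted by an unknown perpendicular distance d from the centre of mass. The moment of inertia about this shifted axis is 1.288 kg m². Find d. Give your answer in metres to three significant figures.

About the centre-of-mass axis, I_cm = (1/2)MR² = (1/2)(2.7)(0.33)² = 0.14702 kg m².
Parallel axis theorem: I = I_cm + Md², so Md² = 1.288 − 0.14702 = 1.141 kg m².
d = √(1.141 / 2.7) = 0.65007 m.

0.650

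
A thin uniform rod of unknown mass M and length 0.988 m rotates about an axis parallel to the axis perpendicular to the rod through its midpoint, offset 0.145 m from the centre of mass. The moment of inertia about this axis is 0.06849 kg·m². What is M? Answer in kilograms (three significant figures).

I = I_cm + Md² = (1/12)ML² + Md² = M·[0.0833333·(0.988)² + (0.145)²] = M·0.10237.
So M = 0.06849 / 0.10237 = 0.66904 kg.

0.669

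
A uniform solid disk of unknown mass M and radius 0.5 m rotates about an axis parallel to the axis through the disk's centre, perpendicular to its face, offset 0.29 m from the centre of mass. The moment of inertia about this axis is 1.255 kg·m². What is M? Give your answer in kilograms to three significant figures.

6.00

I = I_cm + Md² = (1/2)MR² + Md² = M·[0.5·(0.5)² + (0.29)²] = M·0.2091.
So M = 1.255 / 0.2091 = 6.0019 kg.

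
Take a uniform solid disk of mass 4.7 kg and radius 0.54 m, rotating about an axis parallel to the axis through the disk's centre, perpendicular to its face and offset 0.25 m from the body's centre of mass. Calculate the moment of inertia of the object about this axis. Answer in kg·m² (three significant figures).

0.979

I_cm = (1/2)MR² = (1/2)(4.7)(0.54)² = 0.68526 kg·m²; centre at d = 0.25 m, so the parallel axis theorem gives I = 0.68526 + (4.7)(0.25)² = 0.97901 kg·m².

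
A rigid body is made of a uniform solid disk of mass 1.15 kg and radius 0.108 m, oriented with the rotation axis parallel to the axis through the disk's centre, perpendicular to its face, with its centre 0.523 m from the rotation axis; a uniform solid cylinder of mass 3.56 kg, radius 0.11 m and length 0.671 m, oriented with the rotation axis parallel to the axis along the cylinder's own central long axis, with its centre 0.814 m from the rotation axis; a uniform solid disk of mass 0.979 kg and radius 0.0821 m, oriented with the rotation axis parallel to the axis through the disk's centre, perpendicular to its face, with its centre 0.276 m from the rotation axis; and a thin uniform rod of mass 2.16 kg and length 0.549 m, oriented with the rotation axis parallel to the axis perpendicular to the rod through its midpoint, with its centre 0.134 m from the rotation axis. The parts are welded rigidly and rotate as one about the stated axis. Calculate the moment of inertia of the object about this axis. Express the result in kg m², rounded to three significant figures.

2.87

Solid disk: I_cm = (1/2)MR² = (1/2)(1.15)(0.108)² = 0.0067068 kg m²; centre at d = 0.523 m, so I = I_cm + Md² gives I = 0.0067068 + (1.15)(0.523)² = 0.32127 kg m².
Solid cylinder: I_cm = (1/2)MR² = (1/2)(3.56)(0.11)² = 0.021538 kg m²; centre at d = 0.814 m, so I = I_cm + Md² gives I = 0.021538 + (3.56)(0.814)² = 2.3804 kg m².
Solid disk: I_cm = (1/2)MR² = (1/2)(0.979)(0.0821)² = 0.0032994 kg m²; centre at d = 0.276 m, so I = I_cm + Md² gives I = 0.0032994 + (0.979)(0.276)² = 0.077876 kg m².
Thin rod: I_cm = (1/12)ML² = (1/12)(2.16)(0.549)² = 0.054252 kg m²; centre at d = 0.134 m, so I = I_cm + Md² gives I = 0.054252 + (2.16)(0.134)² = 0.093037 kg m².
Total I = 0.32127 + 2.3804 + 0.077876 + 0.093037 = 2.8726 kg m².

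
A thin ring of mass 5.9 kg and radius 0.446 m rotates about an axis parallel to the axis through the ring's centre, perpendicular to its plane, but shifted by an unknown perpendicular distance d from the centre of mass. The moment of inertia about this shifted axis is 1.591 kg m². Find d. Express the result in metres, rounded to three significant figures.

About the centre-of-mass axis, I_cm = MR² = (5.9)(0.446)² = 1.1736 kg m².
Parallel axis theorem: I = I_cm + Md², so Md² = 1.591 − 1.1736 = 0.4174 kg m².
d = √(0.4174 / 5.9) = 0.26598 m.

0.266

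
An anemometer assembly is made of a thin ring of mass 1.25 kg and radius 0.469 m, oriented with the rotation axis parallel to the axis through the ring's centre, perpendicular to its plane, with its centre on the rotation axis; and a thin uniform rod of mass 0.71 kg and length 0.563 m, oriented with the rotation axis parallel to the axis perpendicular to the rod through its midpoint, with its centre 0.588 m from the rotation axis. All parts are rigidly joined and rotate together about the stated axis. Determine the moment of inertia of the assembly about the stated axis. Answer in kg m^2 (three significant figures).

Thin ring: I_cm = MR² = (1.25)(0.469)² = 0.27495 kg m^2; axis through the centre, so I = 0.27495 kg m^2.
Thin rod: I_cm = (1/12)ML² = (1/12)(0.71)(0.563)² = 0.018754 kg m^2; centre at d = 0.588 m, so I = I_cm + Md² gives I = 0.018754 + (0.71)(0.588)² = 0.26423 kg m^2.
Total I = 0.27495 + 0.26423 = 0.53918 kg m^2.

0.539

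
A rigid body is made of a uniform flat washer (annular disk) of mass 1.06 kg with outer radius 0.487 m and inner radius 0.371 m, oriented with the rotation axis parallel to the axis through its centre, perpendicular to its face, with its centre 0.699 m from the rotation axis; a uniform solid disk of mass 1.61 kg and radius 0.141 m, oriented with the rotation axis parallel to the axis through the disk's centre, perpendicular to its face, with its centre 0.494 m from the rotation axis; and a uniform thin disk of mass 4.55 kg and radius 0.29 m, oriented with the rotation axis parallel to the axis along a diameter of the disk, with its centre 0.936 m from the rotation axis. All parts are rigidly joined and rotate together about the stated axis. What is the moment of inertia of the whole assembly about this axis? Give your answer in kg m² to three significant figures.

5.21

Annular disk: I_cm = (1/2)M(R²+r²) = (1/2)(1.06)[(0.487)² + (0.371)²] = 0.19865 kg m²; centre at d = 0.699 m, so I = I_cm + Md² gives I = 0.19865 + (1.06)(0.699)² = 0.71657 kg m².
Solid disk: I_cm = (1/2)MR² = (1/2)(1.61)(0.141)² = 0.016004 kg m²; centre at d = 0.494 m, so I = I_cm + Md² gives I = 0.016004 + (1.61)(0.494)² = 0.4089 kg m².
Thin disk: I_cm = (1/4)MR² = (1/4)(4.55)(0.29)² = 0.095664 kg m²; centre at d = 0.936 m, so I = I_cm + Md² gives I = 0.095664 + (4.55)(0.936)² = 4.0819 kg m².
Total I = 0.71657 + 0.4089 + 4.0819 = 5.2074 kg m².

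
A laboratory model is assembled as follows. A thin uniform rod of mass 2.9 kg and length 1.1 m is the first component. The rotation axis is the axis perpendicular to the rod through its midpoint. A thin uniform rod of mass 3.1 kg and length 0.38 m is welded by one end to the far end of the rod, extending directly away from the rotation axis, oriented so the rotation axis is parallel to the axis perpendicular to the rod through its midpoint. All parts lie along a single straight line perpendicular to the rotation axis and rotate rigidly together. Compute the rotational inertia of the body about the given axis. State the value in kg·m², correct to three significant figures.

Thin rod: I_cm = (1/12)ML² = (1/12)(2.9)(1.1)² = 0.29242 kg·m²; axis through the centre, so I = 0.29242 kg·m².
Thin rod: I_cm = (1/12)ML² = (1/12)(3.1)(0.38)² = 0.037303 kg·m²; centre at d = 0.55 + 0.19 = 0.74 m, so I = I_cm + Md² gives I = 0.037303 + (3.1)(0.74)² = 1.7349 kg·m².
Total I = 0.29242 + 1.7349 = 2.0273 kg·m².

2.03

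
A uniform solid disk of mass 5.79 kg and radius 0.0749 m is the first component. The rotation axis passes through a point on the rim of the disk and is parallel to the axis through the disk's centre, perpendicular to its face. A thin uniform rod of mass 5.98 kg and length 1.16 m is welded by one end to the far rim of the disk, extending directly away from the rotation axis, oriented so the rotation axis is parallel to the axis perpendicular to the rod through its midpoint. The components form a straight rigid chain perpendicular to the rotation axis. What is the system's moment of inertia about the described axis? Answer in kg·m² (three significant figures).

3.90

Solid disk: I_cm = (1/2)MR² = (1/2)(5.79)(0.0749)² = 0.016241 kg·m²; centre at d = 0.0749 m, so I = I_cm + Md² gives I = 0.016241 + (5.79)(0.0749)² = 0.048723 kg·m².
Thin rod: I_cm = (1/12)ML² = (1/12)(5.98)(1.16)² = 0.67056 kg·m²; centre at d = 0.0749 + 0.0749 + 0.58 = 0.7298 m, so I = I_cm + Md² gives I = 0.67056 + (5.98)(0.7298)² = 3.8556 kg·m².
Total I = 0.048723 + 3.8556 = 3.9043 kg·m².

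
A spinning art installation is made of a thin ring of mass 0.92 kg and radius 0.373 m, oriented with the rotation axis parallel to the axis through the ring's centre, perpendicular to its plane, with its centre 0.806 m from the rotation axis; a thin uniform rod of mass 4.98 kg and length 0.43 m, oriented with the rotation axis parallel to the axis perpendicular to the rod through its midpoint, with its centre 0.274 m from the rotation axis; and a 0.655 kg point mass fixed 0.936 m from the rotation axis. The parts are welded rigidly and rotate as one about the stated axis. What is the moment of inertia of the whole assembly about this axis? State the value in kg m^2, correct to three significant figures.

Thin ring: I_cm = MR² = (0.92)(0.373)² = 0.128 kg m^2; centre at d = 0.806 m, so I = I_cm + Md² gives I = 0.128 + (0.92)(0.806)² = 0.72566 kg m^2.
Thin rod: I_cm = (1/12)ML² = (1/12)(4.98)(0.43)² = 0.076733 kg m^2; centre at d = 0.274 m, so I = I_cm + Md² gives I = 0.076733 + (4.98)(0.274)² = 0.45061 kg m^2.
Point mass: I_cm = 0; centre at d = 0.936 m, so I = I_cm + Md² gives I = 0 + (0.655)(0.936)² = 0.57384 kg m^2.
Total I = 0.72566 + 0.45061 + 0.57384 = 1.7501 kg m^2.

1.75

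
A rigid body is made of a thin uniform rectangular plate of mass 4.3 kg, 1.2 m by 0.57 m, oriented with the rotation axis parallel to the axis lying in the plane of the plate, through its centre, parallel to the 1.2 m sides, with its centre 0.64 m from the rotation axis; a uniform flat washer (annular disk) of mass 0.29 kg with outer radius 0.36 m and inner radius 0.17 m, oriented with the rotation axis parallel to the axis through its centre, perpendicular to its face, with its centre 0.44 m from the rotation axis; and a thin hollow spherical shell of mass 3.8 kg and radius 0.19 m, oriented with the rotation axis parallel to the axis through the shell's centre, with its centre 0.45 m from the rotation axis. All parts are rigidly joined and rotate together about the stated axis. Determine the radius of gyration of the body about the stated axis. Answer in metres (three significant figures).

Rectangular plate: I_cm = (1/12)Mb² = (1/12)(4.3)(0.57)² = 0.11642 kg m²; centre at d = 0.64 m, so I = I_cm + Md² gives I = 0.11642 + (4.3)(0.64)² = 1.8777 kg m².
Annular disk: I_cm = (1/2)M(R²+r²) = (1/2)(0.29)[(0.36)² + (0.17)²] = 0.022982 kg m²; centre at d = 0.44 m, so I = I_cm + Md² gives I = 0.022982 + (0.29)(0.44)² = 0.079126 kg m².
Spherical shell: I_cm = (2/3)MR² = (2/3)(3.8)(0.19)² = 0.091453 kg m²; centre at d = 0.45 m, so I = I_cm + Md² gives I = 0.091453 + (3.8)(0.45)² = 0.86095 kg m².
Total I = 2.8178 kg m²; total mass M = 8.39 kg.
k = √(I/M) = √(2.8178/8.39) = 0.57953 m.

0.580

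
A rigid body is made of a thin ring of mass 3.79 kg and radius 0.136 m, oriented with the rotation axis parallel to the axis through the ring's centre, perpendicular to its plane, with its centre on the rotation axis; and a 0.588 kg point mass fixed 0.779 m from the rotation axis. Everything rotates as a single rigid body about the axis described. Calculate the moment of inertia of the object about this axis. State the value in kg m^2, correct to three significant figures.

0.427

Thin ring: I_cm = MR² = (3.79)(0.136)² = 0.0701 kg m^2; axis through the centre, so I = 0.0701 kg m^2.
Point mass: I_cm = 0; centre at d = 0.779 m, so the parallel axis theorem gives I = 0 + (0.588)(0.779)² = 0.35682 kg m^2.
Total I = 0.0701 + 0.35682 = 0.42692 kg m^2.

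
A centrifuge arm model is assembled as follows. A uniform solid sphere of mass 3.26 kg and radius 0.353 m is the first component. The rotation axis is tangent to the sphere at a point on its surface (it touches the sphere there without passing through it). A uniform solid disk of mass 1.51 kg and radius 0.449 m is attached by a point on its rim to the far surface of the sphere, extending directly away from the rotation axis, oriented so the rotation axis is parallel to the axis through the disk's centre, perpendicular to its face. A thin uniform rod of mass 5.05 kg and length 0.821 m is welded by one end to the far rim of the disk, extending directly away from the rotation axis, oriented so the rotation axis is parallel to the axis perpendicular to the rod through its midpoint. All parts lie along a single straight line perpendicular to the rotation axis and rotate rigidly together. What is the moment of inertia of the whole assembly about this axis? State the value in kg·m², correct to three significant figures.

Solid sphere: I_cm = (2/5)MR² = (2/5)(3.26)(0.353)² = 0.16249 kg·m²; centre at d = 0.353 m, so the parallel axis theorem gives I = 0.16249 + (3.26)(0.353)² = 0.56872 kg·m².
Solid disk: I_cm = (1/2)MR² = (1/2)(1.51)(0.449)² = 0.15221 kg·m²; centre at d = 0.353 + 0.353 + 0.449 = 1.155 m, so the parallel axis theorem gives I = 0.15221 + (1.51)(1.155)² = 2.1666 kg·m².
Thin rod: I_cm = (1/12)ML² = (1/12)(5.05)(0.821)² = 0.28366 kg·m²; centre at d = 0.353 + 0.353 + 0.449 + 0.449 + 0.4105 = 2.0145 m, so the parallel axis theorem gives I = 0.28366 + (5.05)(2.0145)² = 20.778 kg·m².
Total I = 0.56872 + 2.1666 + 20.778 = 23.513 kg·m².

23.5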